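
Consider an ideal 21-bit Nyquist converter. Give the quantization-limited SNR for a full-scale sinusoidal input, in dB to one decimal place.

SNR ≈ 6.02·N + 1.76 dB = 6.02·21 + 1.76 = 128.18 dB.

128.2 dB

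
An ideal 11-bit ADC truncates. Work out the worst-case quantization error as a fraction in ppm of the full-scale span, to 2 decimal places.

488.28 ppm

Truncating → worst-case error = 1 LSB = V_FS/2^11, so 1e+06/2048 = 488.281 ppm of full scale.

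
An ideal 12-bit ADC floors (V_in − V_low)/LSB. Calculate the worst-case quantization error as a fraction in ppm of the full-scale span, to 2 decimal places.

Truncating → worst-case error = 1 LSB = V_FS/2^12, so 1e+06/4096 = 244.141 ppm of full scale.

244.14 ppm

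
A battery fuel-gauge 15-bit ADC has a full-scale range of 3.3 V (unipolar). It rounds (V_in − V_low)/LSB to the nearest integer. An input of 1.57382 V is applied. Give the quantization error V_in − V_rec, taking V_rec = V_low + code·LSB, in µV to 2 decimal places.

-44.75 µV

LSB = 3.3/2^15 = 100.71 µV.
Scaled input = 15627.5557 LSBs, so code = 15628.
Code 15628 maps back to 0 + 15628×0.000100708 V = 1.5738647 V.
V_in − V_rec = -4.47461e-05 V = -44.75 µV.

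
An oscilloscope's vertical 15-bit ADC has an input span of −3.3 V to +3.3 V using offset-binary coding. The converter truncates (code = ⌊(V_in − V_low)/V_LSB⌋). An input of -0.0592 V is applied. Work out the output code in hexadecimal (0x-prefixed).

Full-scale span = 6.6 V; LSB = 6.6/2^15 = 201.42 µV.
(V_in − V_low)/LSB = (-0.0592 − (−3.3)) / 0.000201416 = 16090.081.
Floor → code 16090.
In hexadecimal (0x-prefixed): 0x3EDA.

code 0x3EDA (decimal 16090)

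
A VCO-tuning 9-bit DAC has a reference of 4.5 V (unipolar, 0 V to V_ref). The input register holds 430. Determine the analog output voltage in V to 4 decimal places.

LSB = 4.5 V / 2^9 = 8.789 mV.
V_out = 0 + 430 × 0.00878906 V = 3.7793 V.

3.7793 V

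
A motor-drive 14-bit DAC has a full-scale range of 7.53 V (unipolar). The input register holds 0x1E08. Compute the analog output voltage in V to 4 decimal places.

LSB = 7.53 V / 2^14 = 459.59 µV.
Code 0x1E08 = 7688 decimal.
V_out = 0 + 7688 × 0.000459595 V = 3.53336 V.

3.5334 V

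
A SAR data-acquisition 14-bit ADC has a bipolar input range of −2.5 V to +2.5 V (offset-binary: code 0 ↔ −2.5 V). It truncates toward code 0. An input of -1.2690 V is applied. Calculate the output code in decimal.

LSB = 5 V / 16384 = 305.18 µV.
(V_in − V_low)/LSB = (-1.2690 − (−2.5)) / 0.000305176 = 4033.741.
⌊·⌋(4033.741) = 4033.

code 4033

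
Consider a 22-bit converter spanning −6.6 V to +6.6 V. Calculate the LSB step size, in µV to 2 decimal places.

3.15 µV

Full-scale span = 13.2 V.
LSB = 13.2 / 2^22 = 13.2 / 4194304 = 3.14713e-06 V = 3.15 µV.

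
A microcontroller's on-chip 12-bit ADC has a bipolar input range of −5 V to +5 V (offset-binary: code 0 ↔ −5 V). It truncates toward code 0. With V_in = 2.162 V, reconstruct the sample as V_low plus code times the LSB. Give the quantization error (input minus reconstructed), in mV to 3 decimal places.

One LSB is 10 V / 4096 = 2.441 mV.
Scaled input = 2933.5552 LSBs, so code = 2933.
V_rec = (−5) + 2933·0.00244141 = 2.1606445 V.
Difference: 0.00135547 V → 1.355 mV.

1.355 mV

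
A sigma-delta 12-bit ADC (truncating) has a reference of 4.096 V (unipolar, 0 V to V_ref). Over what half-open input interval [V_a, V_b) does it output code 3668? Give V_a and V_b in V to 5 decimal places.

LSB = 4.096/2^12 = 1.000 mV.
V_a = V_low + 3668·LSB = 3.668 V; V_b = V_low + 3669·LSB = 3.669 V.

[3.66800 V, 3.66900 V)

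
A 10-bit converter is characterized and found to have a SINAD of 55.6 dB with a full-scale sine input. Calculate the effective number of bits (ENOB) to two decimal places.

ENOB = (SINAD − 1.76) / 6.02 = (55.6 − 1.76)/6.02 = 8.944.

8.94 bits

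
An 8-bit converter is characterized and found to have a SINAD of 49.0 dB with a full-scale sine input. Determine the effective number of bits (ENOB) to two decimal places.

ENOB = (SINAD − 1.76) / 6.02 = (49.0 − 1.76)/6.02 = 7.847.

7.85 bits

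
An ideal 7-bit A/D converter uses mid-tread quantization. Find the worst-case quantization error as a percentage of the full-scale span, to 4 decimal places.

Rounding → worst-case error = ½ LSB = V_FS/2^8, so 100/256 = 0.390625 % of full scale.

0.3906 %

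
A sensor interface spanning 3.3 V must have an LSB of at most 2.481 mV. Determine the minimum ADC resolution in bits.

Number of steps required ≥ 3.3 V / 2.481 mV = 1330.11.
Need 2^N ≥ 1330.11; 2^10 = 1024, 2^11 = 2048.
Minimum N = 11.

11 bits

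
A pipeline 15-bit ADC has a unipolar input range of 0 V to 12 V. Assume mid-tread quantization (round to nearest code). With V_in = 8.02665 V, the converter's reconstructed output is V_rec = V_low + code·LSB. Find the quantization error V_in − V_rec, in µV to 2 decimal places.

Step size: 12 V ÷ 2^15 = 366.21 µV.
(8.02665 − 0)/0.000366211 = 21918.1056; round gives code 21918.
Reconstructed: 8.0266113 V.
Error = 8.02665 − 8.0266113 = 3.86719e-05 V = 38.67 µV.

38.67 µV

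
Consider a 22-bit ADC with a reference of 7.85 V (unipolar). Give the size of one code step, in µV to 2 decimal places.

1.87 µV

Full-scale span = 7.85 V.
LSB = 7.85 / 2^22 = 7.85 / 4194304 = 1.87159e-06 V = 1.87 µV.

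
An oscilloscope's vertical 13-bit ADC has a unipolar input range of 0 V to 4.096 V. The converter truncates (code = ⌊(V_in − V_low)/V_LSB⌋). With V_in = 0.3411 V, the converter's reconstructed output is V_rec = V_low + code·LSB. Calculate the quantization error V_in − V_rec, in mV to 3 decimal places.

One LSB is 4.096 V / 8192 = 0.500 mV.
(0.3411 − 0)/0.0005 = 682.2000; ⌊·⌋ gives code 682.
Code 682 maps back to 0 + 682×0.0005 V = 0.341 V.
V_in − V_rec = 0.0001 V = 0.100 mV.

0.100 mV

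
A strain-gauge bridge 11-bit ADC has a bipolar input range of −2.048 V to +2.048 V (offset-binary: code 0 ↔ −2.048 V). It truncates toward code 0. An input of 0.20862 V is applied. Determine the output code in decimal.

LSB = 4.096 V / 2048 = 2.000 mV.
Input sits at 1128.310 steps above V_low.
Floor → code 1128.

code 1128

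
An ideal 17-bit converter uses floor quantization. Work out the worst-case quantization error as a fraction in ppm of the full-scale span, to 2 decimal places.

7.63 ppm

Truncating → worst-case error = 1 LSB = V_FS/2^17, so 1e+06/131072 = 7.62939 ppm of full scale.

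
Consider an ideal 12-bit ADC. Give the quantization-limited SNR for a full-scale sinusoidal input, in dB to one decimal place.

SNR ≈ 6.02·N + 1.76 dB = 6.02·12 + 1.76 = 74.00 dB.

74.0 dB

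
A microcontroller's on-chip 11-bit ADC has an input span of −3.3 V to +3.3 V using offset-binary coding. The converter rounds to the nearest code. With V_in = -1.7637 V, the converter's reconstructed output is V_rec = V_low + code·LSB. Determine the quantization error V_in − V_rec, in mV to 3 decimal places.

-0.907 mV

LSB = 6.6/2^11 = 3.223 mV.
Scaled input = 476.7185 LSBs, so code = 477.
Reconstructed: -1.762793 V.
V_in − V_rec = -0.000907031 V = -0.907 mV.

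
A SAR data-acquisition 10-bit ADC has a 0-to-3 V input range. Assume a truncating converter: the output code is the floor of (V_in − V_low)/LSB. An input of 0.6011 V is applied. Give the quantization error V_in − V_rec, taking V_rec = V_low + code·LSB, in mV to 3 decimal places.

0.514 mV

One LSB is 3 V / 1024 = 2.930 mV.
Scaled input = 205.1755 LSBs, so code = 205.
Code 205 maps back to 0 + 205×0.00292969 V = 0.60058594 V.
Difference: 0.000514062 V → 0.514 mV.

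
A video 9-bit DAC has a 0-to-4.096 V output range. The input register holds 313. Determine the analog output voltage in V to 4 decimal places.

LSB = 4.096 V / 2^9 = 8.000 mV.
V_out = 0 + 313 × 0.008 V = 2.504 V.

2.5040 V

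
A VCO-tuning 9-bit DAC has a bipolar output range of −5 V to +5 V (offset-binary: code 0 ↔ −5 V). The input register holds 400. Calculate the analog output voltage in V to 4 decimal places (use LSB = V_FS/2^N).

2.8125 V

LSB = 10 V / 2^9 = 19.531 mV.
V_out = (−5) + 400 × 0.0195312 V = 2.8125 V.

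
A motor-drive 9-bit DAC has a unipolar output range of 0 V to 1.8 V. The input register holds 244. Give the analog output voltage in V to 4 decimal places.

0.8578 V

LSB = 1.8 V / 2^9 = 3.516 mV.
V_out = 0 + 244 × 0.00351563 V = 0.857812 V.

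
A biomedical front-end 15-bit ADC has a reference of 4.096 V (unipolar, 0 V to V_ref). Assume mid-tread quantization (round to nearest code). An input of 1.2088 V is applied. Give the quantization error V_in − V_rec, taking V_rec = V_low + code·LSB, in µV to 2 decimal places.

LSB = 4.096/2^15 = 125.00 µV.
(1.2088 − 0)/0.000125 = 9670.4000; round gives code 9670.
Code 9670 maps back to 0 + 9670×0.000125 V = 1.20875 V.
V_in − V_rec = 5e-05 V = 50.00 µV.

50.00 µV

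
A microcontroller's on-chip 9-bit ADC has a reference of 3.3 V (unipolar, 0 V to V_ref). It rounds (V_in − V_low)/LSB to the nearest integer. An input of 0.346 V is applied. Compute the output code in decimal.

LSB = 3.3 V / 512 = 6.445 mV.
(V_in − V_low)/LSB = (0.346 − 0) / 0.00644531 = 53.682.
round(53.682) = 54.

code 54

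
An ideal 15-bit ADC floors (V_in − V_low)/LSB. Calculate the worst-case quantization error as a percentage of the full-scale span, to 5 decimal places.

Truncating → worst-case error = 1 LSB = V_FS/2^15, so 100/32768 = 0.00305176 % of full scale.

0.00305 %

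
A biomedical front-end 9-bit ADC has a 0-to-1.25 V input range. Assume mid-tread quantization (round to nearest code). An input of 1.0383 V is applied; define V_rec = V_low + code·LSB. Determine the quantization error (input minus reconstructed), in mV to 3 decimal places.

LSB = 1.25/2^9 = 2.441 mV.
Scaled input = 425.2877 LSBs, so code = 425.
Code 425 maps back to 0 + 425×0.00244141 V = 1.0375977 V.
Error = 1.0383 − 1.0375977 = 0.000702344 V = 0.702 mV.

0.702 mV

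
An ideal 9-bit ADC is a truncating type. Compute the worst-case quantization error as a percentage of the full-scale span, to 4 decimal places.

0.1953 %

Truncating → worst-case error = 1 LSB = V_FS/2^9, so 100/512 = 0.195312 % of full scale.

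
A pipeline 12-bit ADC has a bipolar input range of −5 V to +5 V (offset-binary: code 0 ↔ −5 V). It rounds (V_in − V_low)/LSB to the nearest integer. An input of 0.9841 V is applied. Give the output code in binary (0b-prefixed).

code 0b100110010011 (decimal 2451)

LSB = 10 V / 4096 = 2.441 mV.
(0.9841 − (−5)) / 0.00244141 = 2451.087 LSBs.
So the output code is 2451.
In binary (0b-prefixed): 0b100110010011.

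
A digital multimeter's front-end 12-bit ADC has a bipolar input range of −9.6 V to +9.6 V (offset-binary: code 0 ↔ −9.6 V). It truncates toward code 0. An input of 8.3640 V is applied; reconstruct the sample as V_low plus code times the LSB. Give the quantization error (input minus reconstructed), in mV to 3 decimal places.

1.500 mV

LSB = 19.2/2^12 = 4.688 mV.
Scaled input = 3832.3200 LSBs, so code = 3832.
Reconstructed: 8.3625 V.
V_in − V_rec = 0.0015 V = 1.500 mV.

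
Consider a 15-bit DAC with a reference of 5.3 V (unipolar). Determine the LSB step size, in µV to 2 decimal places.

Full-scale span = 5.3 V.
LSB = 5.3 / 2^15 = 5.3 / 32768 = 0.000161743 V = 161.74 µV.

161.74 µV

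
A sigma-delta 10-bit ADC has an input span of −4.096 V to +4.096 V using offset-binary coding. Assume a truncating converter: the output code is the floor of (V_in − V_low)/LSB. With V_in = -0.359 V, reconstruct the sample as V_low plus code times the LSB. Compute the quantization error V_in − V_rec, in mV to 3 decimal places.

1.000 mV

LSB = 8.192/2^10 = 8.000 mV.
(V_in − V_low)/LSB = (-0.359 − (−4.096))/0.008 = 467.1250 → code 467 (floor).
V_rec = (−4.096) + 467·0.008 = -0.36 V.
Error = -0.359 − (−0.36) = 0.001 V = 1.000 mV.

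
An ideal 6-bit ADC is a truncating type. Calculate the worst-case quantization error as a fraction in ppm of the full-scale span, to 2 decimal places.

15625.00 ppm

Truncating → worst-case error = 1 LSB = V_FS/2^6, so 1e+06/64 = 15625 ppm of full scale.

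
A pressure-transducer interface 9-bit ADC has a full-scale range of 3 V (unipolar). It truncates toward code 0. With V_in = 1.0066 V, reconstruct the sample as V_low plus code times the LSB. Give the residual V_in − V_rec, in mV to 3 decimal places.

4.647 mV

LSB = 3/2^9 = 5.859 mV.
(1.0066 − 0)/0.00585938 = 171.7931; ⌊·⌋ gives code 171.
V_rec = 0 + 171·0.00585938 = 1.0019531 V.
Error = 1.0066 − 1.0019531 = 0.00464687 V = 4.647 mV.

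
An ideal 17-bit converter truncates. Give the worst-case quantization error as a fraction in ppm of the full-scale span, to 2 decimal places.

Truncating → worst-case error = 1 LSB = V_FS/2^17, so 1e+06/131072 = 7.62939 ppm of full scale.

7.63 ppm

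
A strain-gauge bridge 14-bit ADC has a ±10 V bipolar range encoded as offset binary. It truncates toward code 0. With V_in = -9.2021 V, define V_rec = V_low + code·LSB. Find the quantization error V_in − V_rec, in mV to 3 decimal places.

One LSB is 20 V / 16384 = 1.221 mV.
(V_in − V_low)/LSB = (-9.2021 − (−10))/0.0012207 = 653.6397 → code 653 (floor).
Reconstructed: -9.2028809 V.
V_in − V_rec = 0.000780859 V = 0.781 mV.

0.781 mV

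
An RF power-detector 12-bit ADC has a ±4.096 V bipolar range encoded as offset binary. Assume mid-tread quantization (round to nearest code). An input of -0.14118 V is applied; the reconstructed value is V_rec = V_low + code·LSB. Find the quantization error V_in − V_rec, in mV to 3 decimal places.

One LSB is 8.192 V / 4096 = 2.000 mV.
(V_in − V_low)/LSB = (-0.14118 − (−4.096))/0.002 = 1977.4100 → code 1977 (round).
Code 1977 maps back to (−4.096) + 1977×0.002 V = -0.142 V.
Error = -0.14118 − (−0.142) = 0.00082 V = 0.820 mV.

0.820 mV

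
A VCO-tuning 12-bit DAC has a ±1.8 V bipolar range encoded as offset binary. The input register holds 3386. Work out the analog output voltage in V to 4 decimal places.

LSB = 3.6 V / 2^12 = 0.879 mV.
V_out = (−1.8) + 3386 × 0.000878906 V = 1.17598 V.

1.1760 V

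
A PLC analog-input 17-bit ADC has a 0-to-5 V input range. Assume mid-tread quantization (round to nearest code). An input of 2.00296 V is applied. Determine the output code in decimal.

LSB = 5 V / 131072 = 38.15 µV.
(V_in − V_low)/LSB = (2.00296 − 0) / 3.8147e-05 = 52506.395.
round(52506.395) = 52506.

code 52506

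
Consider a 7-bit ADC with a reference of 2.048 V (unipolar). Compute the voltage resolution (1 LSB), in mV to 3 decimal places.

Full-scale span = 2.048 V.
LSB = 2.048 / 2^7 = 2.048 / 128 = 0.016 V = 16.000 mV.

16.000 mV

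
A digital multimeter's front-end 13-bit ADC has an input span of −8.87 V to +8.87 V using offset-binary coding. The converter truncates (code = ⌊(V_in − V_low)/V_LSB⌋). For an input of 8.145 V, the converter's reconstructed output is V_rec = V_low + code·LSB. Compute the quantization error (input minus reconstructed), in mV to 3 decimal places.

0.452 mV

LSB = 17.74/2^13 = 2.166 mV.
Scaled input = 7857.2086 LSBs, so code = 7857.
V_rec = (−8.87) + 7857·0.00216553 = 8.1445483 V.
V_in − V_rec = 0.00045166 V = 0.452 mV.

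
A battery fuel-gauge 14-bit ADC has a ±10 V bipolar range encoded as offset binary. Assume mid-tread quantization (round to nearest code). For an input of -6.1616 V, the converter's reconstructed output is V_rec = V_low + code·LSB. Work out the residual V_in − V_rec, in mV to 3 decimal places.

One LSB is 20 V / 16384 = 1.221 mV.
(-6.1616 − (−10))/0.0012207 = 3144.4173; round gives code 3144.
V_rec = (−10) + 3144·0.0012207 = -6.1621094 V.
Difference: 0.000509375 V → 0.509 mV.

0.509 mV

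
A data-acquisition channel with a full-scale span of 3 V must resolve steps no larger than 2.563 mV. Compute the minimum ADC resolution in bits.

Number of steps required ≥ 3 V / 2.563 mV = 1170.50.
Need 2^N ≥ 1170.50; 2^10 = 1024, 2^11 = 2048.
Minimum N = 11.

11 bits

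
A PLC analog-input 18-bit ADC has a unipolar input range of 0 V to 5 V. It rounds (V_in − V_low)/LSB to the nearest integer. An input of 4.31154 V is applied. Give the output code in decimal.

code 226049

LSB = 5 V / 262144 = 19.07 µV.
(4.31154 − 0) / 1.90735e-05 = 226048.868 LSBs.
So the output code is 226049.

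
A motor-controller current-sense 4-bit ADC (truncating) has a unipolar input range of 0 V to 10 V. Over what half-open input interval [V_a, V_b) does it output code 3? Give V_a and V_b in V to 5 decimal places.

[1.87500 V, 2.50000 V)

LSB = 10/2^4 = 0.6250 V.
V_a = V_low + 3·LSB = 1.875 V; V_b = V_low + 4·LSB = 2.5 V.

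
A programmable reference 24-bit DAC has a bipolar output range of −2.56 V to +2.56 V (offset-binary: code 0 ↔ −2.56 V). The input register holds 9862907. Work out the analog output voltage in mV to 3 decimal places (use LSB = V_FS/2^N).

449.920 mV

LSB = 5.12 V / 2^24 = 0.31 µV.
V_out = (−2.56) + 9862907 × 3.05176e-07 V = 0.44992 V.
= 449.920 mV.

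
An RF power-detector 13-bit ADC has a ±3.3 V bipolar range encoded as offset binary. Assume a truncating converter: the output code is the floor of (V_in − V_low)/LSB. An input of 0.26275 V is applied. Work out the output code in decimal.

code 4422

Full-scale span = 6.6 V; LSB = 6.6/2^13 = 0.806 mV.
(V_in − V_low)/LSB = (0.26275 − (−3.3)) / 0.000805664 = 4422.128.
Floor → code 4422.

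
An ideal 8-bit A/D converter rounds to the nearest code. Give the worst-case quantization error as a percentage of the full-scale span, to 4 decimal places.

0.1953 %

Rounding → worst-case error = ½ LSB = V_FS/2^9, so 100/512 = 0.195312 % of full scale.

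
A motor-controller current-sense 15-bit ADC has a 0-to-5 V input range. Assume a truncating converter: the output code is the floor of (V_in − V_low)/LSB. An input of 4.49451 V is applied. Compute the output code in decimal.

code 29455

LSB = 5 V / 32768 = 152.59 µV.
(V_in − V_low)/LSB = (4.49451 − 0) / 0.000152588 = 29455.221.
⌊·⌋(29455.221) = 29455.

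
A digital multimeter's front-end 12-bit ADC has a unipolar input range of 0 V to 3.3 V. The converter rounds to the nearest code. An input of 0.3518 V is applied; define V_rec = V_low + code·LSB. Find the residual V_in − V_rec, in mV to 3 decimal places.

One LSB is 3.3 V / 4096 = 0.806 mV.
Scaled input = 436.6584 LSBs, so code = 437.
V_rec = 0 + 437·0.000805664 = 0.3520752 V.
V_in − V_rec = -0.000275195 V = -0.275 mV.

-0.275 mV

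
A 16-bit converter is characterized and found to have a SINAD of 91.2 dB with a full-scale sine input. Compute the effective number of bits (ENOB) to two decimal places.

14.86 bits

ENOB = (SINAD − 1.76) / 6.02 = (91.2 − 1.76)/6.02 = 14.857.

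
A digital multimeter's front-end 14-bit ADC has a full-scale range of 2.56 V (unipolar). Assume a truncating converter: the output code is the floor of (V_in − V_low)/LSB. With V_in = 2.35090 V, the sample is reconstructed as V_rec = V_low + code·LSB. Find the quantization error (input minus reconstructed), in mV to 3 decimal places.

0.119 mV

LSB = 2.56/2^14 = 156.25 µV.
Scaled input = 15045.7600 LSBs, so code = 15045.
Code 15045 maps back to 0 + 15045×0.00015625 V = 2.3507812 V.
Error = 2.35090 − 2.3507812 = 0.00011875 V = 0.119 mV.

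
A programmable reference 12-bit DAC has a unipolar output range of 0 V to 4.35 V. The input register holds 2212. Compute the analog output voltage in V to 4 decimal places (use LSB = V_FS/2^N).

2.3492 V

LSB = 4.35 V / 2^12 = 1.062 mV.
V_out = 0 + 2212 × 0.00106201 V = 2.34917 V.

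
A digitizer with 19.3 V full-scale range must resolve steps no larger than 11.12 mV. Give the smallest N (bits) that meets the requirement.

11 bits

Number of steps required ≥ 19.3 V / 11.12 mV = 1735.61.
Need 2^N ≥ 1735.61; 2^10 = 1024, 2^11 = 2048.
Minimum N = 11.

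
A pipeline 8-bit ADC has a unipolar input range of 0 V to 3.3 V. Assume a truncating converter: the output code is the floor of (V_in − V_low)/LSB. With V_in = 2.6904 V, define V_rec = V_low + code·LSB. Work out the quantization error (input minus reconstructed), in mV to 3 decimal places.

9.150 mV

Step size: 3.3 V ÷ 2^8 = 12.891 mV.
(2.6904 − 0)/0.0128906 = 208.7098; ⌊·⌋ gives code 208.
Reconstructed: 2.68125 V.
Difference: 0.00915 V → 9.150 mV.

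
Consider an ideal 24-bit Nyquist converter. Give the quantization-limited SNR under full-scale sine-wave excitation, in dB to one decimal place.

SNR ≈ 6.02·N + 1.76 dB = 6.02·24 + 1.76 = 146.24 dB.

146.2 dB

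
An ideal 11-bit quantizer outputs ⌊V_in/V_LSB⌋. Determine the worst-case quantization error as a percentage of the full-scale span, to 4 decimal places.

Truncating → worst-case error = 1 LSB = V_FS/2^11, so 100/2048 = 0.0488281 % of full scale.

0.0488 %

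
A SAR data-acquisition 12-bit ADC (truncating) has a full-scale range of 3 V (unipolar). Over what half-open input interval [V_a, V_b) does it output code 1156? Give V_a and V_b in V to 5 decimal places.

[0.84668 V, 0.84741 V)

LSB = 3/2^12 = 0.732 mV.
V_a = V_low + 1156·LSB = 0.84668 V; V_b = V_low + 1157·LSB = 0.847412 V.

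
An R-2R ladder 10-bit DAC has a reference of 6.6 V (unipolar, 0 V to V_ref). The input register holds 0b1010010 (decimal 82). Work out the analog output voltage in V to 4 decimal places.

0.5285 V

LSB = 6.6 V / 2^10 = 6.445 mV.
Code 0b1010010 = 82 decimal.
V_out = 0 + 82 × 0.00644531 V = 0.528516 V.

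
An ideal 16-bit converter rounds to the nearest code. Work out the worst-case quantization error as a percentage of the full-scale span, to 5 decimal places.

0.00076 %

Rounding → worst-case error = ½ LSB = V_FS/2^17, so 100/131072 = 0.000762939 % of full scale.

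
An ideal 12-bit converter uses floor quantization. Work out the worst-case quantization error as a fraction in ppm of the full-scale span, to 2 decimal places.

Truncating → worst-case error = 1 LSB = V_FS/2^12, so 1e+06/4096 = 244.141 ppm of full scale.

244.14 ppm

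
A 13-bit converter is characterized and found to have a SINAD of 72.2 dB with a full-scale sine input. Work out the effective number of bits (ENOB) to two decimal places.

ENOB = (SINAD − 1.76) / 6.02 = (72.2 − 1.76)/6.02 = 11.701.

11.70 bits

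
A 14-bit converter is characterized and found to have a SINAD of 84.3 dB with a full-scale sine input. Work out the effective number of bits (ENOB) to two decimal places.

13.71 bits

ENOB = (SINAD − 1.76) / 6.02 = (84.3 − 1.76)/6.02 = 13.711.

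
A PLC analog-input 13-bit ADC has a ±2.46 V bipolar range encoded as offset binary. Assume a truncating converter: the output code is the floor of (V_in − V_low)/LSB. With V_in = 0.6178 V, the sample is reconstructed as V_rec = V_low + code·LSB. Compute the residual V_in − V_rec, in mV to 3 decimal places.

Step size: 4.92 V ÷ 2^13 = 0.601 mV.
Scaled input = 5124.6621 LSBs, so code = 5124.
Code 5124 maps back to (−2.46) + 5124×0.000600586 V = 0.61740234 V.
Difference: 0.000397656 V → 0.398 mV.

0.398 mV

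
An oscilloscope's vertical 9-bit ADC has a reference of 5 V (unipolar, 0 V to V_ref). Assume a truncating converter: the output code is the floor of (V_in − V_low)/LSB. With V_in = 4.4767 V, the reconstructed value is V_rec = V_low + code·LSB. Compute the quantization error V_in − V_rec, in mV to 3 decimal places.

4.044 mV

One LSB is 5 V / 512 = 9.766 mV.
Scaled input = 458.4141 LSBs, so code = 458.
V_rec = 0 + 458·0.00976562 = 4.4726562 V.
V_in − V_rec = 0.00404375 V = 4.044 mV.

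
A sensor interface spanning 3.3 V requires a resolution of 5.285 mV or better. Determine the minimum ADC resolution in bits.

10 bits

Number of steps required ≥ 3.3 V / 5.285 mV = 624.41.
Need 2^N ≥ 624.41; 2^9 = 512, 2^10 = 1024.
Minimum N = 10.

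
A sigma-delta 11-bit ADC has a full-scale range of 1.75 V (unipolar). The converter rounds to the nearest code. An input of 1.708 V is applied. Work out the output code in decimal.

Full-scale span = 1.75 V; LSB = 1.75/2^11 = 0.854 mV.
Input sits at 1998.848 steps above V_low.
Round → code 1999.

code 1999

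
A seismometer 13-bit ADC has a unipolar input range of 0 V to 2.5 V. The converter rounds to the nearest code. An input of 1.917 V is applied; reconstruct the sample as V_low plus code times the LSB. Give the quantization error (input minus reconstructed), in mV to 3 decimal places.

LSB = 2.5/2^13 = 305.18 µV.
(V_in − V_low)/LSB = (1.917 − 0)/0.000305176 = 6281.6256 → code 6282 (round).
Reconstructed: 1.9171143 V.
Error = 1.917 − 1.9171143 = -0.000114258 V = -0.114 mV.

-0.114 mV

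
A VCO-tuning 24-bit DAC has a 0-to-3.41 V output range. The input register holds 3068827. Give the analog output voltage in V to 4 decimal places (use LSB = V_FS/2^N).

0.6237 V

LSB = 3.41 V / 2^24 = 0.20 µV.
V_out = 0 + 3068827 × 2.03252e-07 V = 0.623745 V.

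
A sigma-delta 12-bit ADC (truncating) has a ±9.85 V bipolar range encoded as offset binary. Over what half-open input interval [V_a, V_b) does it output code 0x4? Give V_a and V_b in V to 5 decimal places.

[-9.83076 V, -9.82595 V)

LSB = 19.7/2^12 = 4.810 mV.
Code 0x4 = 4 decimal.
V_a = V_low + 4·LSB = -9.83076 V; V_b = V_low + 5·LSB = -9.82595 V.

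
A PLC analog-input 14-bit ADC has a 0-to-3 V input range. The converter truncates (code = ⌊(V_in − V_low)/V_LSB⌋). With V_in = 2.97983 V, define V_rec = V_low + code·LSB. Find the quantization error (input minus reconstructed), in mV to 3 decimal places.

0.155 mV

One LSB is 3 V / 16384 = 183.11 µV.
(V_in − V_low)/LSB = (2.97983 − 0)/0.000183105 = 16273.8449 → code 16273 (floor).
Reconstructed: 2.9796753 V.
Error = 2.97983 − 2.9796753 = 0.000154707 V = 0.155 mV.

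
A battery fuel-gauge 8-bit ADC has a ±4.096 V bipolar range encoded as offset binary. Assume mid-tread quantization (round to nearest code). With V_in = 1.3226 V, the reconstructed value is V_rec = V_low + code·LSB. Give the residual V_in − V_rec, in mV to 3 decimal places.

10.600 mV

Step size: 8.192 V ÷ 2^8 = 32.000 mV.
(1.3226 − (−4.096))/0.032 = 169.3313; round gives code 169.
Code 169 maps back to (−4.096) + 169×0.032 V = 1.312 V.
Error = 1.3226 − 1.312 = 0.0106 V = 10.600 mV.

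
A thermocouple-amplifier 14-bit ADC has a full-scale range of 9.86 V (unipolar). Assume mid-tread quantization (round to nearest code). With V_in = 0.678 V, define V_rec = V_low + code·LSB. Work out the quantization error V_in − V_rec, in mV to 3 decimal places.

One LSB is 9.86 V / 16384 = 0.602 mV.
(0.678 − 0)/0.000601807 = 1126.6077; round gives code 1127.
Reconstructed: 0.67823608 V.
V_in − V_rec = -0.000236084 V = -0.236 mV.

-0.236 mV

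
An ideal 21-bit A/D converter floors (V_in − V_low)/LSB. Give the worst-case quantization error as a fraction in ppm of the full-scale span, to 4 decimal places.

0.4768 ppm

Truncating → worst-case error = 1 LSB = V_FS/2^21, so 1e+06/2097152 = 0.476837 ppm of full scale.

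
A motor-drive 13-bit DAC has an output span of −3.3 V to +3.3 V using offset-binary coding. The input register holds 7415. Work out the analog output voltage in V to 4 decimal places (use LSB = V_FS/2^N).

LSB = 6.6 V / 2^13 = 0.806 mV.
V_out = (−3.3) + 7415 × 0.000805664 V = 2.674 V.

2.6740 V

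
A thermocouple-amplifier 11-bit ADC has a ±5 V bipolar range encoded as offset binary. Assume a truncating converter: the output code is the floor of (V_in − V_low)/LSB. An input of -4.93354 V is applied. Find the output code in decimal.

code 13

LSB = 10 V / 2048 = 4.883 mV.
(V_in − V_low)/LSB = (-4.93354 − (−5)) / 0.00488281 = 13.611.
Floor → code 13.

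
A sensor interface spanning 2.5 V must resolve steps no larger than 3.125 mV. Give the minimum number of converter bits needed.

Number of steps required ≥ 2.5 V / 3.125 mV = 800.00.
Need 2^N ≥ 800.00; 2^9 = 512, 2^10 = 1024.
Minimum N = 10.

10 bits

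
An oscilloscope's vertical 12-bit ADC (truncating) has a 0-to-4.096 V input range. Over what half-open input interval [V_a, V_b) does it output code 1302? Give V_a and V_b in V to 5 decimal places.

[1.30200 V, 1.30300 V)

LSB = 4.096/2^12 = 1.000 mV.
V_a = V_low + 1302·LSB = 1.302 V; V_b = V_low + 1303·LSB = 1.303 V.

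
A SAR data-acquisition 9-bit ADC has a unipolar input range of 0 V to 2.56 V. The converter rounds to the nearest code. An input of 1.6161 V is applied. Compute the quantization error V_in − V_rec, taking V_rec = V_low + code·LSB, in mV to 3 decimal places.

1.100 mV

One LSB is 2.56 V / 512 = 5.000 mV.
(V_in − V_low)/LSB = (1.6161 − 0)/0.005 = 323.2200 → code 323 (round).
Reconstructed: 1.615 V.
Difference: 0.0011 V → 1.100 mV.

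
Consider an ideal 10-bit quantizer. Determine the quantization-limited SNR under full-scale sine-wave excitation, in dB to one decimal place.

62.0 dB

SNR ≈ 6.02·N + 1.76 dB = 6.02·10 + 1.76 = 61.96 dB.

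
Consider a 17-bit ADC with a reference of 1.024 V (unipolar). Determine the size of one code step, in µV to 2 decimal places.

Full-scale span = 1.024 V.
LSB = 1.024 / 2^17 = 1.024 / 131072 = 7.8125e-06 V = 7.81 µV.

7.81 µV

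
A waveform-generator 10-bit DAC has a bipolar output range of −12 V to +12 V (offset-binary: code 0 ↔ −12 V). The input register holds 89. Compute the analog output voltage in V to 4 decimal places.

LSB = 24 V / 2^10 = 23.438 mV.
V_out = (−12) + 89 × 0.0234375 V = -9.91406 V.

-9.9141 V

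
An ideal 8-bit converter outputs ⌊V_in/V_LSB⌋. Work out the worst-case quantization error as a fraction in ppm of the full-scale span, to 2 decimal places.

Truncating → worst-case error = 1 LSB = V_FS/2^8, so 1e+06/256 = 3906.25 ppm of full scale.

3906.25 ppm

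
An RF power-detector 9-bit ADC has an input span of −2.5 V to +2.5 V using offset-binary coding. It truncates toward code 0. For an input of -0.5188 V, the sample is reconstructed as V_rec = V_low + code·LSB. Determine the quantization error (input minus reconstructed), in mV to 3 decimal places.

One LSB is 5 V / 512 = 9.766 mV.
(V_in − V_low)/LSB = (-0.5188 − (−2.5))/0.00976562 = 202.8749 → code 202 (floor).
V_rec = (−2.5) + 202·0.00976562 = -0.52734375 V.
Error = -0.5188 − (−0.52734375) = 0.00854375 V = 8.544 mV.

8.544 mV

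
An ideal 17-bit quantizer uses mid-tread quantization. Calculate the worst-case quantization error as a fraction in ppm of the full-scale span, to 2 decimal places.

3.81 ppm

Rounding → worst-case error = ½ LSB = V_FS/2^18, so 1e+06/262144 = 3.8147 ppm of full scale.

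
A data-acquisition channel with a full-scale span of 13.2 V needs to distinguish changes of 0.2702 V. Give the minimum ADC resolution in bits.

6 bits

Number of steps required ≥ 13.2 V / 0.2702 V = 48.85.
Need 2^N ≥ 48.85; 2^5 = 32, 2^6 = 64.
Minimum N = 6.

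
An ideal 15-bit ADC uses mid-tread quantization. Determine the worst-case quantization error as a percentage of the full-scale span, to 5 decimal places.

Rounding → worst-case error = ½ LSB = V_FS/2^16, so 100/65536 = 0.00152588 % of full scale.

0.00153 %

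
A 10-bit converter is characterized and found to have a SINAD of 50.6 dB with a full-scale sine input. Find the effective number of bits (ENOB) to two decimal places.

8.11 bits

ENOB = (SINAD − 1.76) / 6.02 = (50.6 − 1.76)/6.02 = 8.113.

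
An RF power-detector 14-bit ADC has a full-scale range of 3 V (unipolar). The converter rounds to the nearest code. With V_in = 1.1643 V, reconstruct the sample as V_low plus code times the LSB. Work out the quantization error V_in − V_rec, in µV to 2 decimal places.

One LSB is 3 V / 16384 = 183.11 µV.
Scaled input = 6358.6304 LSBs, so code = 6359.
V_rec = 0 + 6359·0.000183105 = 1.1643677 V.
V_in − V_rec = -6.76758e-05 V = -67.68 µV.

-67.68 µV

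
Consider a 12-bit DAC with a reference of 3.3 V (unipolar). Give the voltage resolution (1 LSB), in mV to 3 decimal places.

0.806 mV

Full-scale span = 3.3 V.
LSB = 3.3 / 2^12 = 3.3 / 4096 = 0.000805664 V = 0.806 mV.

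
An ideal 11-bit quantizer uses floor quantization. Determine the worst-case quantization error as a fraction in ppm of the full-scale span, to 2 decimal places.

488.28 ppm

Truncating → worst-case error = 1 LSB = V_FS/2^11, so 1e+06/2048 = 488.281 ppm of full scale.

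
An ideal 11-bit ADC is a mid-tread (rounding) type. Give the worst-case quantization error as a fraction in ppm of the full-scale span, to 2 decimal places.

244.14 ppm

Rounding → worst-case error = ½ LSB = V_FS/2^12, so 1e+06/4096 = 244.141 ppm of full scale.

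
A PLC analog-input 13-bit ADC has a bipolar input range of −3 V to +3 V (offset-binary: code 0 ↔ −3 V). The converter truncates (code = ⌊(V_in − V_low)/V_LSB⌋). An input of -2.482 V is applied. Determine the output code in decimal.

LSB = 6 V / 8192 = 0.732 mV.
Input sits at 707.243 steps above V_low.
Floor → code 707.

code 707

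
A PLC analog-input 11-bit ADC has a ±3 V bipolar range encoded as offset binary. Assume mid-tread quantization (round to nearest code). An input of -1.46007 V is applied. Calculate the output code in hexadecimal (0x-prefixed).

With 2048 levels over 6 V, one step is 2.930 mV.
(V_in − V_low)/LSB = (-1.46007 − (−3)) / 0.00292969 = 525.629.
Round → code 526.
In hexadecimal (0x-prefixed): 0x20E.

code 0x20E (decimal 526)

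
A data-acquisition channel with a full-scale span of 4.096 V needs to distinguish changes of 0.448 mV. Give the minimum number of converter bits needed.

14 bits

Number of steps required ≥ 4.096 V / 0.448 mV = 9142.86.
Need 2^N ≥ 9142.86; 2^13 = 8192, 2^14 = 16384.
Minimum N = 14.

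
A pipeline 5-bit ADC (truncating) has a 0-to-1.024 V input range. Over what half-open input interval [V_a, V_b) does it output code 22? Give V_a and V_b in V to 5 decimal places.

[0.70400 V, 0.73600 V)

LSB = 1.024/2^5 = 32.000 mV.
V_a = V_low + 22·LSB = 0.704 V; V_b = V_low + 23·LSB = 0.736 V.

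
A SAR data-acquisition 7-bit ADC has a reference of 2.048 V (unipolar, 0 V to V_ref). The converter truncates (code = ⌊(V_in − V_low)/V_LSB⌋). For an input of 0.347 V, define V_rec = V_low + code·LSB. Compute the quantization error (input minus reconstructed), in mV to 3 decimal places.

One LSB is 2.048 V / 128 = 16.000 mV.
Scaled input = 21.6875 LSBs, so code = 21.
Reconstructed: 0.336 V.
Error = 0.347 − 0.336 = 0.011 V = 11.000 mV.

11.000 mV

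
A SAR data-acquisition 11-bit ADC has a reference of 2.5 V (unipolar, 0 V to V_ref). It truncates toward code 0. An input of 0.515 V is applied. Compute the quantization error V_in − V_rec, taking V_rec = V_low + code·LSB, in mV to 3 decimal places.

One LSB is 2.5 V / 2048 = 1.221 mV.
(V_in − V_low)/LSB = (0.515 − 0)/0.0012207 = 421.8880 → code 421 (floor).
V_rec = 0 + 421·0.0012207 = 0.51391602 V.
V_in − V_rec = 0.00108398 V = 1.084 mV.

1.084 mV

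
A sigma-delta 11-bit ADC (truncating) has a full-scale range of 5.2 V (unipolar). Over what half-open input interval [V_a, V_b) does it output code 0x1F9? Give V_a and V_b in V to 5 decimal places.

LSB = 5.2/2^11 = 2.539 mV.
Code 0x1F9 = 505 decimal.
V_a = V_low + 505·LSB = 1.28223 V; V_b = V_low + 506·LSB = 1.28477 V.

[1.28223 V, 1.28477 V)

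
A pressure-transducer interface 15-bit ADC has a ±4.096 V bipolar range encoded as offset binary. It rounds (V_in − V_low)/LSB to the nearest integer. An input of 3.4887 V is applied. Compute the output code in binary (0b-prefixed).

Full-scale span = 8.192 V; LSB = 8.192/2^15 = 250.00 µV.
(3.4887 − (−4.096)) / 0.00025 = 30338.800 LSBs.
Round → code 30339.
In binary (0b-prefixed): 0b111011010000011.

code 0b111011010000011 (decimal 30339)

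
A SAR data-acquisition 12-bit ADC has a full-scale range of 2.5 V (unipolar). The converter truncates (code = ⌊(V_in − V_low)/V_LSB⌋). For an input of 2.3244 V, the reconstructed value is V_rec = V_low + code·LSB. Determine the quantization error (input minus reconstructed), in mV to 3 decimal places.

One LSB is 2.5 V / 4096 = 0.610 mV.
Scaled input = 3808.2970 LSBs, so code = 3808.
Code 3808 maps back to 0 + 3808×0.000610352 V = 2.3242188 V.
Difference: 0.00018125 V → 0.181 mV.

0.181 mV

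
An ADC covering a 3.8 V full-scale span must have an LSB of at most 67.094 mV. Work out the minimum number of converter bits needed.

Number of steps required ≥ 3.8 V / 67.094 mV = 56.64.
Need 2^N ≥ 56.64; 2^5 = 32, 2^6 = 64.
Minimum N = 6.

6 bits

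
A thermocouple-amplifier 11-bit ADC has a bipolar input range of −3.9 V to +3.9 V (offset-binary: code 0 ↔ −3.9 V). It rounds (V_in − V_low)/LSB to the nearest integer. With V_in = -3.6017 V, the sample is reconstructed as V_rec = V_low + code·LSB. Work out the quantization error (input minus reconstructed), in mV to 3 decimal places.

LSB = 7.8/2^11 = 3.809 mV.
(-3.6017 − (−3.9))/0.00380859 = 78.3229; round gives code 78.
V_rec = (−3.9) + 78·0.00380859 = -3.6029297 V.
V_in − V_rec = 0.00122969 V = 1.230 mV.

1.230 mV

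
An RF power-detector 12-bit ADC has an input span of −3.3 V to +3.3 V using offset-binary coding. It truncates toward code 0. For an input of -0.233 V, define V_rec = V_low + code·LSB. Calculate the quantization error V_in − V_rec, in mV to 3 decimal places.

Step size: 6.6 V ÷ 2^12 = 1.611 mV.
(V_in − V_low)/LSB = (-0.233 − (−3.3))/0.00161133 = 1903.3988 → code 1903 (floor).
V_rec = (−3.3) + 1903·0.00161133 = -0.23364258 V.
Error = -0.233 − (−0.23364258) = 0.000642578 V = 0.643 mV.

0.643 mV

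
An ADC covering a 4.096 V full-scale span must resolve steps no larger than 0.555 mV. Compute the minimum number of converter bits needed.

13 bits

Number of steps required ≥ 4.096 V / 0.555 mV = 7380.18.
Need 2^N ≥ 7380.18; 2^12 = 4096, 2^13 = 8192.
Minimum N = 13.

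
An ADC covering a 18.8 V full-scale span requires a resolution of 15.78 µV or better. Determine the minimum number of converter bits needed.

Number of steps required ≥ 18.8 V / 15.78 µV = 1191381.50.
Need 2^N ≥ 1191381.50; 2^20 = 1048576, 2^21 = 2097152.
Minimum N = 21.

21 bits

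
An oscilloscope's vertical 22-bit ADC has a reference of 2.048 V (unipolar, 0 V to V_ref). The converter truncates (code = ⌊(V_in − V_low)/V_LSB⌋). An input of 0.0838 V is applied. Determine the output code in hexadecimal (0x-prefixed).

code 0x29E66 (decimal 171622)

Full-scale span = 2.048 V; LSB = 2.048/2^22 = 0.49 µV.
(V_in − V_low)/LSB = (0.0838 − 0) / 4.88281e-07 = 171622.400.
So the output code is 171622.
In hexadecimal (0x-prefixed): 0x29E66.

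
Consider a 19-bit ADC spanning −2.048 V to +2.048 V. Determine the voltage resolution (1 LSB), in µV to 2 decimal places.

7.81 µV

Full-scale span = 4.096 V.
LSB = 4.096 / 2^19 = 4.096 / 524288 = 7.8125e-06 V = 7.81 µV.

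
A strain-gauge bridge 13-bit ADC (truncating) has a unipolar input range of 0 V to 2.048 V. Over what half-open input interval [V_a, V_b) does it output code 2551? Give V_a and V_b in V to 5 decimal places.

[0.63775 V, 0.63800 V)

LSB = 2.048/2^13 = 250.00 µV.
V_a = V_low + 2551·LSB = 0.63775 V; V_b = V_low + 2552·LSB = 0.638 V.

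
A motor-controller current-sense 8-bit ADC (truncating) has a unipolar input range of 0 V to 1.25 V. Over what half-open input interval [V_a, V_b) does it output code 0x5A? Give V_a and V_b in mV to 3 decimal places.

[439.453 mV, 444.336 mV)

LSB = 1.25/2^8 = 4.883 mV.
Code 0x5A = 90 decimal.
V_a = V_low + 90·LSB = 0.439453 V; V_b = V_low + 91·LSB = 0.444336 V.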